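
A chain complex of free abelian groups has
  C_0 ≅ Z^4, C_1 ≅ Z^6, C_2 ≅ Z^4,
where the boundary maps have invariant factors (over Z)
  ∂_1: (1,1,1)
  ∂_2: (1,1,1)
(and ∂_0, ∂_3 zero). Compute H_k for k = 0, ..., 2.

H_0: b_0 = 4 − 0 − 3 = 1; torsion from ∂_1 factors > 1: none. So H_0 = Z.
H_1: b_1 = 6 − 3 − 3 = 0; torsion from ∂_2 factors > 1: none. So H_1 = 0.
H_2: b_2 = 4 − 3 − 0 = 1; torsion from ∂_3 factors > 1: none. So H_2 = Z.

H_0 = Z,  H_1 = 0,  H_2 = Z.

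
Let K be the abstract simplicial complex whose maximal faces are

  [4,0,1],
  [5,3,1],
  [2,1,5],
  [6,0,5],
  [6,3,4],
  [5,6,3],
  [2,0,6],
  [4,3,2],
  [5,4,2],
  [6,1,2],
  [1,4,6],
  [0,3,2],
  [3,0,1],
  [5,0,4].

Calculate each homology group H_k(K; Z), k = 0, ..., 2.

Take the total order 0 < 1 < 2 < 3 < 4 < 5 < 6 on the vertex set. Then K (dimension 2) consists of the simplices:

  0-simplices (7): [0], [1], [2], [3], [4], [5], [6]
  1-simplices (21): [0,1], [0,2], [0,3], [0,4], [0,5], [0,6], [1,2], [1,3], [1,4], [1,5], [1,6], [2,3], [2,4], [2,5], [2,6], [3,4], [3,5], [3,6], [4,5], [4,6], [5,6]
  2-simplices (14): [0,1,3], [0,1,4], [0,2,3], [0,2,6], [0,4,5], [0,5,6], [1,2,5], [1,2,6], [1,3,5], [1,4,6], [2,3,4], [2,4,5], [3,4,6], [3,5,6]

so the chain groups are C_0 ≅ Z^7, C_1 ≅ Z^21, C_2 ≅ Z^14.

∂_1: C_1 → C_0 maps an edge to its endpoints' difference, ∂[p,q] = q − p. For instance
  ∂[0,4] = [4] − [0].
The 7×21 boundary matrix has rank 6 and Smith normal form diag(1,1,1,1,1,1).

∂_2: C_2 → C_1 maps a triangle to the signed sum of its edges. For instance
  ∂[0,4,5] = [4,5] − [0,5] + [0,4],
  ∂[0,2,3] = [2,3] − [0,3] + [0,2].
As a 21×14 matrix over Z this has rank 13, with invariant factors (1,1,1,1,1,1,1,1,1,1,1,1,1).

From H_k ≅ ker(∂_k) / im(∂_{k+1}) we obtain:

  H_0: rank C_0 − rank ∂_1 = 7 − 6 = 1, and the invariant factors of ∂_1 are all 1, so H_0 ≅ Z.
  H_1: rank ker ∂_1 − rank ∂_2 = (21 − 6) − 13 = 2, and the invariant factors of ∂_2 are all 1, so H_1 ≅ Z^2.
  H_2: rank ker ∂_2 − rank ∂_3 = (14 − 13) − 0 = 1, and there is no ∂_3, so H_2 ≅ Z.

As a check, the Euler characteristic is 7 − 21 + 14 = 0, which agrees with 1 − 2 + 1 = 0.
(K is a triangulation of the torus T^2.)

H_0 = Z,  H_1 = Z^2,  H_2 = Z.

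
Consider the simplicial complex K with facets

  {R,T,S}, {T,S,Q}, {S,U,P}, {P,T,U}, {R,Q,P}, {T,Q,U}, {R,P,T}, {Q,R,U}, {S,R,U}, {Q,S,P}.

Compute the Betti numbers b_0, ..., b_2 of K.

K has 6 vertices, 15 edges, 10 triangles.
rank ∂_0 = 0, rank ∂_1 = 5 ⇒ b_0 = 6 − 0 − 5 = 1; all invariant factors of ∂_1 are 1 so no torsion. So H_0 ≅ Z.
rank ∂_1 = 5, rank ∂_2 = 10 ⇒ b_1 = 15 − 5 − 10 = 0; ∂_2 has invariant factor(s) [2] giving torsion. So H_1 ≅ Z/2Z.
rank ∂_2 = 10, rank ∂_3 = 0 ⇒ b_2 = 10 − 10 − 0 = 0. So H_2 ≅ 0.

b_0 = 1, b_1 = 0, b_2 = 0.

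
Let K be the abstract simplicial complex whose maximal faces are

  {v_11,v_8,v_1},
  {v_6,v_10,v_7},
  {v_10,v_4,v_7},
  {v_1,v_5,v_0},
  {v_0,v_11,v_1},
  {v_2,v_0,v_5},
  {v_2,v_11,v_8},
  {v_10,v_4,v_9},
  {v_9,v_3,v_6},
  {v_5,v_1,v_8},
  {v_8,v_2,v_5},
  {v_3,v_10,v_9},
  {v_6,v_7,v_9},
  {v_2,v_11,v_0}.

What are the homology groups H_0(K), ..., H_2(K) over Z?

H_0 ≅ Z^2,  H_1 ≅ Z,  H_2 ≅ Z.

Order the vertices as v_0 < v_1 < v_2 < v_3 < v_4 < v_5 < v_6 < v_7 < v_8 < v_9 < v_10 < v_11. Listing each simplex with vertices in this order, K has dimension 2 with simplices:

  0-simplices (12): [v_0], [v_1], [v_2], [v_3], [v_4], [v_5], [v_6], [v_7], [v_8], [v_9], [v_10], [v_11]
  1-simplices (24): (24 of them)
  2-simplices (14): (14 of them)

so the chain groups are C_0 ≅ Z^12, C_1 ≅ Z^24, C_2 ≅ Z^14.

∂_1: C_1 → C_0 sends each edge [p,q] (with p < q) to q − p. For instance
  ∂[v_3,v_6] = [v_6] − [v_3].
As a 12×24 matrix over Z this has rank 10, with invariant factors (1,1,1,1,1,1,1,1,1,1).

∂_2: C_2 → C_1 maps a triangle to the signed sum of its edges. For instance
  ∂[v_2,v_8,v_11] = [v_8,v_11] − [v_2,v_11] + [v_2,v_8],
  ∂[v_1,v_5,v_8] = [v_5,v_8] − [v_1,v_8] + [v_1,v_5].
The resulting 24×14 matrix has rank 13, and its Smith normal form has invariant factors (1,1,1,1,1,1,1,1,1,1,1,1,1).

Computing H_k = (kernel of ∂_k) / (image of ∂_{k+1}):

  H_0: rank C_0 − rank ∂_1 = 12 − 10 = 2, and the invariant factors of ∂_1 are all 1, so H_0 = Z^2.
  H_1: rank ker ∂_1 − rank ∂_2 = (24 − 10) − 13 = 1, and the invariant factors of ∂_2 are all 1, so H_1 = Z.
  H_2: rank ker ∂_2 − rank ∂_3 = (14 − 13) − 0 = 1, and there is no ∂_3, so H_2 = Z.

As a check, the Euler characteristic is 12 − 24 + 14 = 2, which agrees with 2 − 1 + 1 = 2.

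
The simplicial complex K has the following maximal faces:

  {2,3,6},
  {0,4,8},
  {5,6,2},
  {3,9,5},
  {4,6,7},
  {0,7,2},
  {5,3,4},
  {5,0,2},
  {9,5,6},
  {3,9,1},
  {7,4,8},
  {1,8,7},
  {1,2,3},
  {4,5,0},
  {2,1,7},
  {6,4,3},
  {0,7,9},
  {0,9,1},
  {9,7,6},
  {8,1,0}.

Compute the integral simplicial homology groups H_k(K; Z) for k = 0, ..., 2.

Take the total order 0 < 1 < 2 < 3 < 4 < 5 < 6 < 7 < 8 < 9 on the vertex set. Then K (dimension 2) consists of the simplices:

  0-simplices (10): [0], [1], [2], [3], [4], [5], [6], [7], [8], [9]
  1-simplices (30): (30 of them)
  2-simplices (20): (20 of them)

so the chain groups are C_0 ≅ Z^10, C_1 ≅ Z^30, C_2 ≅ Z^20.

The boundary map ∂_1: C_1 → C_0 is given by ∂[p,q] = [q] − [p].
This gives a 10×30 integer matrix of rank 9; reducing to Smith normal form yields diagonal entries (1,1,1,1,1,1,1,1,1).

The boundary map ∂_2: C_2 → C_1 maps a triangle to the signed sum of its edges. For instance
  ∂[1,2,7] = [2,7] − [1,7] + [1,2],
  ∂[4,6,7] = [6,7] − [4,7] + [4,6].
The 30×20 boundary matrix has rank 20 and Smith normal form diag(1,1,1,1,1,1,1,1,1,1,1,1,1,1,1,1,1,1,1,2).

From H_k ≅ ker(∂_k) / im(∂_{k+1}) we obtain:

  H_0: rank C_0 − rank ∂_1 = 10 − 9 = 1, and the invariant factors of ∂_1 are all 1, so H_0 = Z.
  H_1: rank ker ∂_1 − rank ∂_2 = (30 − 9) − 20 = 1, and ∂_2 has invariant factor 2 > 1, so H_1 = Z ⊕ Z_2.
  H_2: rank ker ∂_2 − rank ∂_3 = (20 − 20) − 0 = 0, and there is no ∂_3, so H_2 = 0.

H_0 = Z,  H_1 = Z ⊕ Z_2,  H_2 = 0.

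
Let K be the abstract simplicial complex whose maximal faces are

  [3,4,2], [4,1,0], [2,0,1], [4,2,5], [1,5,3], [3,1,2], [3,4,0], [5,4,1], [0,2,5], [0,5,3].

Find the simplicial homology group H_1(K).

Fix the vertex order 0 < 1 < 2 < 3 < 4 < 5 and write every simplex with vertices in increasing order. Then dim K = 2 and the simplices of K are:

  0-simplices (6): [0], [1], [2], [3], [4], [5]
  1-simplices (15): [0,1], [0,2], [0,3], [0,4], [0,5], [1,2], [1,3], [1,4], [1,5], [2,3], [2,4], [2,5], [3,4], [3,5], [4,5]
  2-simplices (10): [0,1,2], [0,1,4], [0,2,5], [0,3,4], [0,3,5], [1,2,3], [1,3,5], [1,4,5], [2,3,4], [2,4,5]

so the chain groups are C_0 ≅ Z^6, C_1 ≅ Z^15, C_2 ≅ Z^10.

∂_1: C_1 → C_0 maps an edge to its endpoints' difference, ∂[p,q] = q − p. For instance
  ∂[4,5] = [5] − [4].
The resulting 6×15 matrix has rank 5, and its Smith normal form has invariant factors (1,1,1,1,1).

The boundary map ∂_2: C_2 → C_1 maps a triangle to the signed sum of its edges. For instance
  ∂[0,3,5] = [3,5] − [0,5] + [0,3],
  ∂[0,3,4] = [3,4] − [0,4] + [0,3].
The resulting 15×10 matrix has rank 10, and its Smith normal form has invariant factors (1,1,1,1,1,1,1,1,1,2).

Now H_k = ker ∂_k / im ∂_{k+1}, so:

  H_1: rank ker ∂_1 − rank ∂_2 = (15 − 5) − 10 = 0, and ∂_2 has invariant factor 2 > 1, so H_1 = Z/2Z.

(K is a triangulation of the real projective plane RP^2.)

H_1 = Z/2Z.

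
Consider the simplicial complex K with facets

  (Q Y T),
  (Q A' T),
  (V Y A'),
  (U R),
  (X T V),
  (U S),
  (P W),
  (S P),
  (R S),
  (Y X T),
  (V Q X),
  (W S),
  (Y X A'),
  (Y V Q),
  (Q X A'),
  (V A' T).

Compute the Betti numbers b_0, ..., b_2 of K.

Take the total order P < Q < R < S < T < U < V < W < X < Y < A' on the vertex set. Then K (dimension 2) consists of the simplices:

  0-simplices (11): [P], [Q], [R], [S], [T], [U], [V], [W], [X], [Y], [A']
  1-simplices (21): [P,S], [P,W], [Q,T], [Q,V], [Q,X], [Q,Y], [Q,A'], [R,S], [R,U], [S,U], [S,W], [T,V], [T,X], [T,Y], [T,A'], [V,X], [V,Y], [V,A'], [X,Y], [X,A'], [Y,A']
  2-simplices (10): [Q,T,Y], [Q,T,A'], [Q,V,X], [Q,V,Y], [Q,X,A'], [T,V,X], [T,V,A'], [T,X,Y], [V,Y,A'], [X,Y,A']

so the chain groups are C_0 ≅ Z^11, C_1 ≅ Z^21, C_2 ≅ Z^10.

∂_1: C_1 → C_0 maps an edge to its endpoints' difference, ∂[p,q] = q − p.
The 11×21 boundary matrix has rank 9 and Smith normal form diag(1,1,1,1,1,1,1,1,1).

Boundary ∂_2: C_2 → C_1 acts by ∂[p,q,r] = [q,r] − [p,r] + [p,q]. For instance
  ∂[T,V,X] = [V,X] − [T,X] + [T,V],
  ∂[X,Y,A'] = [Y,A'] − [X,A'] + [X,Y].
The 21×10 boundary matrix has rank 10 and Smith normal form diag(1,1,1,1,1,1,1,1,1,2).

Now H_k = ker ∂_k / im ∂_{k+1}, so:

  H_0: rank C_0 − rank ∂_1 = 11 − 9 = 2, and the invariant factors of ∂_1 are all 1, so H_0 ≅ Z^2.
  H_1: rank ker ∂_1 − rank ∂_2 = (21 − 9) − 10 = 2, and ∂_2 has invariant factor 2 > 1, so H_1 ≅ Z^2 ⊕ Z/2.
  H_2: rank ker ∂_2 − rank ∂_3 = (10 − 10) − 0 = 0, and there is no ∂_3, so H_2 ≅ 0.

As a check, the Euler characteristic is 11 − 21 + 10 = 0, which agrees with 2 − 2 + 0 = 0.

Hence the Betti numbers are b_0 = 2, b_1 = 2, b_2 = 0.

b_0 = 2, b_1 = 2, b_2 = 0.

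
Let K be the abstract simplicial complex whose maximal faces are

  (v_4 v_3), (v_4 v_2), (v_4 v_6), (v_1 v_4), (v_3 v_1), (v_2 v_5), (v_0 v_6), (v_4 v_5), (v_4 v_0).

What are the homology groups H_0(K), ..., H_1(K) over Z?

H_0 = Z,  H_1 = Z^3.

Fix the vertex order v_0 < v_1 < v_2 < v_3 < v_4 < v_5 < v_6 and write every simplex with vertices in increasing order. Then dim K = 1 and the simplices of K are:

  0-simplices (7): [v_0], [v_1], [v_2], [v_3], [v_4], [v_5], [v_6]
  1-simplices (9): [v_0,v_4], [v_0,v_6], [v_1,v_3], [v_1,v_4], [v_2,v_4], [v_2,v_5], [v_3,v_4], [v_4,v_5], [v_4,v_6]

giving chain groups C_0 ≅ Z^7, C_1 ≅ Z^9.

The boundary map ∂_1: C_1 → C_0 is given by ∂[p,q] = [q] − [p]. For instance
  ∂[v_1,v_4] = [v_4] − [v_1].
This gives a 7×9 integer matrix of rank 6; reducing to Smith normal form yields diagonal entries (1,1,1,1,1,1).

Reading off H_k = ker ∂_k / im ∂_{k+1}:

  H_0: rank C_0 − rank ∂_1 = 7 − 6 = 1, and the invariant factors of ∂_1 are all 1, so H_0 ≅ Z.
  H_1: rank ker ∂_1 − rank ∂_2 = (9 − 6) − 0 = 3, and there is no ∂_2, so H_1 ≅ Z^3.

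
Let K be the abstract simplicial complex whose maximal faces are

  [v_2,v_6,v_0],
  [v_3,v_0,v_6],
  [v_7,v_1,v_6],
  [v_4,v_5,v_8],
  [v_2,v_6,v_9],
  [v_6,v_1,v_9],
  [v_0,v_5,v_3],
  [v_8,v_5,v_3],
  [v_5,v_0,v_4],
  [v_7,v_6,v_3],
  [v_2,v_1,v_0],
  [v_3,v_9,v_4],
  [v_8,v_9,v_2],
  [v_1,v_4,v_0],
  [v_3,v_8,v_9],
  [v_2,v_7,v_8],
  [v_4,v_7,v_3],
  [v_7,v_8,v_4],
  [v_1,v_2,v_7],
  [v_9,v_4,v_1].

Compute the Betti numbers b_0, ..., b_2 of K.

b_0 = 1, b_1 = 1, b_2 = 0.

Fix the vertex order v_0 < v_1 < v_2 < v_3 < v_4 < v_5 < v_6 < v_7 < v_8 < v_9 and write every simplex with vertices in increasing order. Then dim K = 2 and the simplices of K are:

  0-simplices (10): [v_0], [v_1], [v_2], [v_3], [v_4], [v_5], [v_6], [v_7], [v_8], [v_9]
  1-simplices (30): (30 of them)
  2-simplices (20): (20 of them)

Hence C_0 ≅ Z^10, C_1 ≅ Z^30, C_2 ≅ Z^20.

∂_1: C_1 → C_0 maps an edge to its endpoints' difference, ∂[p,q] = q − p.
As a 10×30 matrix over Z this has rank 9, with invariant factors (1,1,1,1,1,1,1,1,1).

The boundary map ∂_2: C_2 → C_1 sends each 2-simplex [p,q,r] to [q,r] − [p,r] + [p,q]. For instance
  ∂[v_1,v_2,v_7] = [v_2,v_7] − [v_1,v_7] + [v_1,v_2],
  ∂[v_4,v_7,v_8] = [v_7,v_8] − [v_4,v_8] + [v_4,v_7].
This gives a 30×20 integer matrix of rank 20; reducing to Smith normal form yields diagonal entries (1,1,1,1,1,1,1,1,1,1,1,1,1,1,1,1,1,1,1,2).

Now H_k = ker ∂_k / im ∂_{k+1}, so:

  H_0: rank C_0 − rank ∂_1 = 10 − 9 = 1, and the invariant factors of ∂_1 are all 1, so H_0 ≅ Z.
  H_1: rank ker ∂_1 − rank ∂_2 = (30 − 9) − 20 = 1, and ∂_2 has invariant factor 2 > 1, so H_1 ≅ Z ⊕ Z/2Z.
  H_2: rank ker ∂_2 − rank ∂_3 = (20 − 20) − 0 = 0, and there is no ∂_3, so H_2 ≅ 0.

Hence the Betti numbers are b_0 = 1, b_1 = 1, b_2 = 0.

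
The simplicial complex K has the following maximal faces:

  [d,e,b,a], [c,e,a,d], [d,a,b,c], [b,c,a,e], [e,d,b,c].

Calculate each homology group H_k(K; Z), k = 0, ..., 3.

H_0 ≅ Z,  H_1 = 0,  H_2 = 0,  H_3 ≅ Z.

We work with the vertex ordering a < b < c < d < e. The simplices of K, each written with vertices in increasing order, are:

  0-simplices (5): a, b, c, d, e
  1-simplices (10): ab, ac, ad, ae, bc, bd, be, cd, ce, de
  2-simplices (10): abc, abd, abe, acd, ace, ade, bcd, bce, bde, cde
  3-simplices (5): abcd, abce, abde, acde, bcde

Hence C_0 ≅ Z^5, C_1 ≅ Z^10, C_2 ≅ Z^10, C_3 ≅ Z^5.

∂_1: C_1 → C_0 maps an edge to its endpoints' difference, ∂[p,q] = q − p. For instance
  ∂bd = d − b.
This gives a 5×10 integer matrix of rank 4; reducing to Smith normal form yields diagonal entries (1,1,1,1).

∂_2: C_2 → C_1 sends each 2-simplex [p,q,r] to [q,r] − [p,r] + [p,q]. For instance
  ∂abe = be − ae + ab,
  ∂cde = de − ce + cd.
This gives a 10×10 integer matrix of rank 6; reducing to Smith normal form yields diagonal entries (1,1,1,1,1,1).

Boundary ∂_3: C_3 → C_2 sends each 3-simplex σ to the alternating sum Σ_i (−1)^i (σ with its i-th vertex removed). For instance
  ∂bcde = cde − bde + bce − bcd,
  ∂abcd = bcd − acd + abd − abc.
As a 10×5 matrix over Z this has rank 4, with invariant factors (1,1,1,1).

Reading off H_k = ker ∂_k / im ∂_{k+1}:

  H_0: rank C_0 − rank ∂_1 = 5 − 4 = 1, and the invariant factors of ∂_1 are all 1, so H_0 = Z.
  H_1: rank ker ∂_1 − rank ∂_2 = (10 − 4) − 6 = 0, and the invariant factors of ∂_2 are all 1, so H_1 = 0.
  H_2: rank ker ∂_2 − rank ∂_3 = (10 − 6) − 4 = 0, and the invariant factors of ∂_3 are all 1, so H_2 = 0.
  H_3: rank ker ∂_3 − rank ∂_4 = (5 − 4) − 0 = 1, and there is no ∂_4, so H_3 = Z.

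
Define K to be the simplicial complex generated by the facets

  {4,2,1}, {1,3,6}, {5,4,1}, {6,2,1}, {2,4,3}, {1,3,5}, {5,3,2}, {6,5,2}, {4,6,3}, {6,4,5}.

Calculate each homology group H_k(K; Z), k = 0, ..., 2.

We work with the vertex ordering 1 < 2 < 3 < 4 < 5 < 6. The simplices of K, each written with vertices in increasing order, are:

  0-simplices (6): [1], [2], [3], [4], [5], [6]
  1-simplices (15): [1,2], [1,3], [1,4], [1,5], [1,6], [2,3], [2,4], [2,5], [2,6], [3,4], [3,5], [3,6], [4,5], [4,6], [5,6]
  2-simplices (10): [1,2,4], [1,2,6], [1,3,5], [1,3,6], [1,4,5], [2,3,4], [2,3,5], [2,5,6], [3,4,6], [4,5,6]

Hence C_0 ≅ Z^6, C_1 ≅ Z^15, C_2 ≅ Z^10.

The boundary map ∂_1: C_1 → C_0 sends each edge [p,q] (with p < q) to q − p. For instance
  ∂[4,5] = [5] − [4].
This gives a 6×15 integer matrix of rank 5; reducing to Smith normal form yields diagonal entries (1,1,1,1,1).

∂_2: C_2 → C_1 maps a triangle to the signed sum of its edges. For instance
  ∂[2,3,5] = [3,5] − [2,5] + [2,3],
  ∂[2,3,4] = [3,4] − [2,4] + [2,3].
The resulting 15×10 matrix has rank 10, and its Smith normal form has invariant factors (1,1,1,1,1,1,1,1,1,2).

Reading off H_k = ker ∂_k / im ∂_{k+1}:

  H_0: rank C_0 − rank ∂_1 = 6 − 5 = 1, and the invariant factors of ∂_1 are all 1, so H_0 ≅ Z.
  H_1: rank ker ∂_1 − rank ∂_2 = (15 − 5) − 10 = 0, and ∂_2 has invariant factor 2 > 1, so H_1 ≅ Z/2.
  H_2: rank ker ∂_2 − rank ∂_3 = (10 − 10) − 0 = 0, and there is no ∂_3, so H_2 ≅ 0.

As a check, the Euler characteristic is 6 − 15 + 10 = 1, which agrees with 1 − 0 + 0 = 1.

H_0 = Z,  H_1 = Z/2,  H_2 = 0.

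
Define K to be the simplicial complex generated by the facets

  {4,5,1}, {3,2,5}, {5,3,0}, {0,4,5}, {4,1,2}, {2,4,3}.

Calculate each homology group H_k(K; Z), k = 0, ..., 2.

We work with the vertex ordering 0 < 1 < 2 < 3 < 4 < 5. The simplices of K, each written with vertices in increasing order, are:

  0-simplices (6): [0], [1], [2], [3], [4], [5]
  1-simplices (12): [0,3], [0,4], [0,5], [1,2], [1,4], [1,5], [2,3], [2,4], [2,5], [3,4], [3,5], [4,5]
  2-simplices (6): [0,3,5], [0,4,5], [1,2,4], [1,4,5], [2,3,4], [2,3,5]

Hence C_0 ≅ Z^6, C_1 ≅ Z^12, C_2 ≅ Z^6.

∂_1: C_1 → C_0 sends each edge [p,q] (with p < q) to q − p. For instance
  ∂[0,3] = [3] − [0].
The 6×12 boundary matrix has rank 5 and Smith normal form diag(1,1,1,1,1).

The boundary map ∂_2: C_2 → C_1 sends each 2-simplex [p,q,r] to [q,r] − [p,r] + [p,q]. For instance
  ∂[2,3,5] = [3,5] − [2,5] + [2,3],
  ∂[1,4,5] = [4,5] − [1,5] + [1,4].
This gives a 12×6 integer matrix of rank 6; reducing to Smith normal form yields diagonal entries (1,1,1,1,1,1).

From H_k ≅ ker(∂_k) / im(∂_{k+1}) we obtain:

  H_0: rank C_0 − rank ∂_1 = 6 − 5 = 1, and the invariant factors of ∂_1 are all 1, so H_0 ≅ Z.
  H_1: rank ker ∂_1 − rank ∂_2 = (12 − 5) − 6 = 1, and the invariant factors of ∂_2 are all 1, so H_1 ≅ Z.
  H_2: rank ker ∂_2 − rank ∂_3 = (6 − 6) − 0 = 0, and there is no ∂_3, so H_2 ≅ 0.

H_0 = Z,  H_1 = Z,  H_2 = 0.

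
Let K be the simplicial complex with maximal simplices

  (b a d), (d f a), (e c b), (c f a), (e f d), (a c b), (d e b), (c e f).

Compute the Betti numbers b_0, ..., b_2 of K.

We work with the vertex ordering a < b < c < d < e < f. The simplices of K, each written with vertices in increasing order, are:

  0-simplices (6): a, b, c, d, e, f
  1-simplices (12): ab, ac, ad, af, bc, bd, be, ce, cf, de, df, ef
  2-simplices (8): abc, abd, acf, adf, bce, bde, cef, def

so the chain groups are C_0 ≅ Z^6, C_1 ≅ Z^12, C_2 ≅ Z^8.

∂_1: C_1 → C_0 maps an edge to its endpoints' difference, ∂[p,q] = q − p. For instance
  ∂df = f − d.
This gives a 6×12 integer matrix of rank 5; reducing to Smith normal form yields diagonal entries (1,1,1,1,1).

∂_2: C_2 → C_1 maps a triangle to the signed sum of its edges. For instance
  ∂bce = ce − be + bc,
  ∂def = ef − df + de.
As a 12×8 matrix over Z this has rank 7, with invariant factors (1,1,1,1,1,1,1).

Computing H_k = (kernel of ∂_k) / (image of ∂_{k+1}):

  H_0: rank C_0 − rank ∂_1 = 6 − 5 = 1, and the invariant factors of ∂_1 are all 1, so H_0 = Z.
  H_1: rank ker ∂_1 − rank ∂_2 = (12 − 5) − 7 = 0, and the invariant factors of ∂_2 are all 1, so H_1 = 0.
  H_2: rank ker ∂_2 − rank ∂_3 = (8 − 7) − 0 = 1, and there is no ∂_3, so H_2 = Z.

As a check, the Euler characteristic is 6 − 12 + 8 = 2, which agrees with 1 − 0 + 1 = 2.

Hence the Betti numbers are b_0 = 1, b_1 = 0, b_2 = 1.

b_0 = 1, b_1 = 0, b_2 = 1.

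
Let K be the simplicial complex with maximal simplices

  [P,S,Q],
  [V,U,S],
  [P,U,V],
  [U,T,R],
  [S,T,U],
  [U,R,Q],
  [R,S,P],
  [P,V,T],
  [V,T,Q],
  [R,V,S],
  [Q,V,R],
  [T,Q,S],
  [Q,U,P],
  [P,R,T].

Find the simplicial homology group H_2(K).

H_2 = Z.

Take the total order P < Q < R < S < T < U < V on the vertex set. Then K (dimension 2) consists of the simplices:

  0-simplices (7): P, Q, R, S, T, U, V
  1-simplices (21): PQ, PR, PS, PT, PU, PV, QR, QS, QT, QU, QV, RS, RT, RU, RV, ST, SU, SV, TU, TV, UV
  2-simplices (14): PQS, PQU, PRS, PRT, PTV, PUV, QRU, QRV, QST, QTV, RSV, RTU, STU, SUV

so the chain groups are C_0 ≅ Z^7, C_1 ≅ Z^21, C_2 ≅ Z^14.

Boundary ∂_1: C_1 → C_0 is given by ∂[p,q] = [q] − [p]. For instance
  ∂ST = T − S.
The resulting 7×21 matrix has rank 6, and its Smith normal form has invariant factors (1,1,1,1,1,1).

∂_2: C_2 → C_1 sends each 2-simplex [p,q,r] to [q,r] − [p,r] + [p,q]. For instance
  ∂QTV = TV − QV + QT,
  ∂SUV = UV − SV + SU.
The resulting 21×14 matrix has rank 13, and its Smith normal form has invariant factors (1,1,1,1,1,1,1,1,1,1,1,1,1).

Reading off H_k = ker ∂_k / im ∂_{k+1}:

  H_2: rank ker ∂_2 − rank ∂_3 = (14 − 13) − 0 = 1, and there is no ∂_3, so H_2 ≅ Z.

(K is a triangulation of the torus T^2.)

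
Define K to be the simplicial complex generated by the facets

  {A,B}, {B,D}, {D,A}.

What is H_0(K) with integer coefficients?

Order the vertices as A < B < D. Listing each simplex with vertices in this order, K has dimension 1 with simplices:

  0-simplices (3): A, B, D
  1-simplices (3): AB, AD, BD

Hence C_0 ≅ Z^3, C_1 ≅ Z^3.

The boundary map ∂_1: C_1 → C_0 is given by ∂[p,q] = [q] − [p]. For instance
  ∂BD = D − B.
The 3×3 boundary matrix has rank 2 and Smith normal form diag(1,1).

From H_k ≅ ker(∂_k) / im(∂_{k+1}) we obtain:

  H_0: rank C_0 − rank ∂_1 = 3 − 2 = 1, and the invariant factors of ∂_1 are all 1, so H_0 ≅ Z.

H_0 ≅ Z.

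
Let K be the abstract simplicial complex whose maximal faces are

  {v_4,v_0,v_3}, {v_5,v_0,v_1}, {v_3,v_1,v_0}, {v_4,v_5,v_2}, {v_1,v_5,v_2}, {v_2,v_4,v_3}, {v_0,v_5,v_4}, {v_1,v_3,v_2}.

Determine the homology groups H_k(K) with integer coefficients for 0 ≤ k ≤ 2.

Order the vertices as v_0 < v_1 < v_2 < v_3 < v_4 < v_5. Listing each simplex with vertices in this order, K has dimension 2 with simplices:

  0-simplices (6): [v_0], [v_1], [v_2], [v_3], [v_4], [v_5]
  1-simplices (12): [v_0,v_1], [v_0,v_3], [v_0,v_4], [v_0,v_5], [v_1,v_2], [v_1,v_3], [v_1,v_5], [v_2,v_3], [v_2,v_4], [v_2,v_5], [v_3,v_4], [v_4,v_5]
  2-simplices (8): [v_0,v_1,v_3], [v_0,v_1,v_5], [v_0,v_3,v_4], [v_0,v_4,v_5], [v_1,v_2,v_3], [v_1,v_2,v_5], [v_2,v_3,v_4], [v_2,v_4,v_5]

so the chain groups are C_0 ≅ Z^6, C_1 ≅ Z^12, C_2 ≅ Z^8.

The boundary map ∂_1: C_1 → C_0 maps an edge to its endpoints' difference, ∂[p,q] = q − p. For instance
  ∂[v_2,v_5] = [v_5] − [v_2].
This gives a 6×12 integer matrix of rank 5; reducing to Smith normal form yields diagonal entries (1,1,1,1,1).

Boundary ∂_2: C_2 → C_1 maps a triangle to the signed sum of its edges. For instance
  ∂[v_2,v_3,v_4] = [v_3,v_4] − [v_2,v_4] + [v_2,v_3],
  ∂[v_0,v_1,v_3] = [v_1,v_3] − [v_0,v_3] + [v_0,v_1].
The resulting 12×8 matrix has rank 7, and its Smith normal form has invariant factors (1,1,1,1,1,1,1).

Computing H_k = (kernel of ∂_k) / (image of ∂_{k+1}):

  H_0: rank C_0 − rank ∂_1 = 6 − 5 = 1, and the invariant factors of ∂_1 are all 1, so H_0 ≅ Z.
  H_1: rank ker ∂_1 − rank ∂_2 = (12 − 5) − 7 = 0, and the invariant factors of ∂_2 are all 1, so H_1 ≅ 0.
  H_2: rank ker ∂_2 − rank ∂_3 = (8 − 7) − 0 = 1, and there is no ∂_3, so H_2 ≅ Z.

As a check, the Euler characteristic is 6 − 12 + 8 = 2, which agrees with 1 − 0 + 1 = 2.

H_0 ≅ Z,  H_1 = 0,  H_2 ≅ Z.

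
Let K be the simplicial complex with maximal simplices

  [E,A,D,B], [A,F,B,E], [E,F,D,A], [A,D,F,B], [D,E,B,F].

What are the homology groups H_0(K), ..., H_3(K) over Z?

H_0 = Z,  H_1 = 0,  H_2 = 0,  H_3 = Z.

Take the total order A < B < D < E < F on the vertex set. Then K (dimension 3) consists of the simplices:

  0-simplices (5): A, B, D, E, F
  1-simplices (10): AB, AD, AE, AF, BD, BE, BF, DE, DF, EF
  2-simplices (10): ABD, ABE, ABF, ADE, ADF, AEF, BDE, BDF, BEF, DEF
  3-simplices (5): ABDE, ABDF, ABEF, ADEF, BDEF

giving chain groups C_0 ≅ Z^5, C_1 ≅ Z^10, C_2 ≅ Z^10, C_3 ≅ Z^5.

The boundary map ∂_1: C_1 → C_0 maps an edge to its endpoints' difference, ∂[p,q] = q − p.
As a 5×10 matrix over Z this has rank 4, with invariant factors (1,1,1,1).

The boundary map ∂_2: C_2 → C_1 acts by ∂[p,q,r] = [q,r] − [p,r] + [p,q]. For instance
  ∂DEF = EF − DF + DE,
  ∂ABF = BF − AF + AB.
The resulting 10×10 matrix has rank 6, and its Smith normal form has invariant factors (1,1,1,1,1,1).

∂_3: C_3 → C_2 sends each 3-simplex σ to the alternating sum Σ_i (−1)^i (σ with its i-th vertex removed). For instance
  ∂BDEF = DEF − BEF + BDF − BDE,
  ∂ADEF = DEF − AEF + ADF − ADE.
As a 10×5 matrix over Z this has rank 4, with invariant factors (1,1,1,1).

Reading off H_k = ker ∂_k / im ∂_{k+1}:

  H_0: rank C_0 − rank ∂_1 = 5 − 4 = 1, and the invariant factors of ∂_1 are all 1, so H_0 = Z.
  H_1: rank ker ∂_1 − rank ∂_2 = (10 − 4) − 6 = 0, and the invariant factors of ∂_2 are all 1, so H_1 = 0.
  H_2: rank ker ∂_2 − rank ∂_3 = (10 − 6) − 4 = 0, and the invariant factors of ∂_3 are all 1, so H_2 = 0.
  H_3: rank ker ∂_3 − rank ∂_4 = (5 − 4) − 0 = 1, and there is no ∂_4, so H_3 = Z.

As a check, the Euler characteristic is 5 − 10 + 10 − 5 = 0, which agrees with 1 − 0 + 0 − 1 = 0.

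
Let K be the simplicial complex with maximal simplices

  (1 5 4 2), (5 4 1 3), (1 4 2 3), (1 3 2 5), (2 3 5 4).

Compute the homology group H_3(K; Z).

H_3 ≅ Z.

We work with the vertex ordering 1 < 2 < 3 < 4 < 5. The simplices of K, each written with vertices in increasing order, are:

  0-simplices (5): [1], [2], [3], [4], [5]
  1-simplices (10): [1,2], [1,3], [1,4], [1,5], [2,3], [2,4], [2,5], [3,4], [3,5], [4,5]
  2-simplices (10): [1,2,3], [1,2,4], [1,2,5], [1,3,4], [1,3,5], [1,4,5], [2,3,4], [2,3,5], [2,4,5], [3,4,5]
  3-simplices (5): [1,2,3,4], [1,2,3,5], [1,2,4,5], [1,3,4,5], [2,3,4,5]

Hence C_0 ≅ Z^5, C_1 ≅ Z^10, C_2 ≅ Z^10, C_3 ≅ Z^5.

The boundary map ∂_1: C_1 → C_0 maps an edge to its endpoints' difference, ∂[p,q] = q − p.
The resulting 5×10 matrix has rank 4, and its Smith normal form has invariant factors (1,1,1,1).

∂_2: C_2 → C_1 acts by ∂[p,q,r] = [q,r] − [p,r] + [p,q]. For instance
  ∂[3,4,5] = [4,5] − [3,5] + [3,4],
  ∂[1,2,4] = [2,4] − [1,4] + [1,2].
As a 10×10 matrix over Z this has rank 6, with invariant factors (1,1,1,1,1,1).

Boundary ∂_3: C_3 → C_2 sends each 3-simplex σ to the alternating sum Σ_i (−1)^i (σ with its i-th vertex removed). For instance
  ∂[1,2,3,5] = [2,3,5] − [1,3,5] + [1,2,5] − [1,2,3],
  ∂[1,2,4,5] = [2,4,5] − [1,4,5] + [1,2,5] − [1,2,4].
The resulting 10×5 matrix has rank 4, and its Smith normal form has invariant factors (1,1,1,1).

From H_k ≅ ker(∂_k) / im(∂_{k+1}) we obtain:

  H_3: rank ker ∂_3 − rank ∂_4 = (5 − 4) − 0 = 1, and there is no ∂_4, so H_3 = Z.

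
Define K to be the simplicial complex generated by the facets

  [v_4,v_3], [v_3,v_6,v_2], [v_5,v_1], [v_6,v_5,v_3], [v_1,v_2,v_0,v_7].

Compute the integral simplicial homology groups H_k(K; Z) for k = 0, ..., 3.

H_0 ≅ Z,  H_1 ≅ Z,  H_2 = 0,  H_3 = 0.

Fix the vertex order v_0 < v_1 < v_2 < v_3 < v_4 < v_5 < v_6 < v_7 and write every simplex with vertices in increasing order. Then dim K = 3 and the simplices of K are:

  0-simplices (8): [v_0], [v_1], [v_2], [v_3], [v_4], [v_5], [v_6], [v_7]
  1-simplices (13): [v_0,v_1], [v_0,v_2], [v_0,v_7], [v_1,v_2], [v_1,v_5], [v_1,v_7], [v_2,v_3], [v_2,v_6], [v_2,v_7], [v_3,v_4], [v_3,v_5], [v_3,v_6], [v_5,v_6]
  2-simplices (6): [v_0,v_1,v_2], [v_0,v_1,v_7], [v_0,v_2,v_7], [v_1,v_2,v_7], [v_2,v_3,v_6], [v_3,v_5,v_6]
  3-simplices (1): [v_0,v_1,v_2,v_7]

Hence C_0 ≅ Z^8, C_1 ≅ Z^13, C_2 ≅ Z^6, C_3 ≅ Z^1.

Boundary ∂_1: C_1 → C_0 sends each edge [p,q] (with p < q) to q − p. For instance
  ∂[v_5,v_6] = [v_6] − [v_5].
The 8×13 boundary matrix has rank 7 and Smith normal form diag(1,1,1,1,1,1,1).

Boundary ∂_2: C_2 → C_1 maps a triangle to the signed sum of its edges. For instance
  ∂[v_0,v_1,v_2] = [v_1,v_2] − [v_0,v_2] + [v_0,v_1],
  ∂[v_1,v_2,v_7] = [v_2,v_7] − [v_1,v_7] + [v_1,v_2].
This gives a 13×6 integer matrix of rank 5; reducing to Smith normal form yields diagonal entries (1,1,1,1,1).

The boundary map ∂_3: C_3 → C_2 sends each 3-simplex σ to the alternating sum Σ_i (−1)^i (σ with its i-th vertex removed). For instance
  ∂[v_0,v_1,v_2,v_7] = [v_1,v_2,v_7] − [v_0,v_2,v_7] + [v_0,v_1,v_7] − [v_0,v_1,v_2].
This gives a 6×1 integer matrix of rank 1; reducing to Smith normal form yields diagonal entries (1).

Computing H_k = (kernel of ∂_k) / (image of ∂_{k+1}):

  H_0: rank C_0 − rank ∂_1 = 8 − 7 = 1, and the invariant factors of ∂_1 are all 1, so H_0 = Z.
  H_1: rank ker ∂_1 − rank ∂_2 = (13 − 7) − 5 = 1, and the invariant factors of ∂_2 are all 1, so H_1 = Z.
  H_2: rank ker ∂_2 − rank ∂_3 = (6 − 5) − 1 = 0, and the invariant factors of ∂_3 are all 1, so H_2 = 0.
  H_3: rank ker ∂_3 − rank ∂_4 = (1 − 1) − 0 = 0, and there is no ∂_4, so H_3 = 0.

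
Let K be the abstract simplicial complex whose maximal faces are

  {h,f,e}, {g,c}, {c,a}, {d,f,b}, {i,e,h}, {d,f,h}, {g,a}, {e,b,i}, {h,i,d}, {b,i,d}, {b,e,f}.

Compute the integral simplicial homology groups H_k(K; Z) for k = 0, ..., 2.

Fix the vertex order a < b < c < d < e < f < g < h < i and write every simplex with vertices in increasing order. Then dim K = 2 and the simplices of K are:

  0-simplices (9): a, b, c, d, e, f, g, h, i
  1-simplices (15): ac, ag, bd, be, bf, bi, cg, df, dh, di, ef, eh, ei, fh, hi
  2-simplices (8): bdf, bdi, bef, bei, dfh, dhi, efh, ehi

so the chain groups are C_0 ≅ Z^9, C_1 ≅ Z^15, C_2 ≅ Z^8.

∂_1: C_1 → C_0 is given by ∂[p,q] = [q] − [p]. For instance
  ∂hi = i − h.
The 9×15 boundary matrix has rank 7 and Smith normal form diag(1,1,1,1,1,1,1).

∂_2: C_2 → C_1 acts by ∂[p,q,r] = [q,r] − [p,r] + [p,q]. For instance
  ∂bdi = di − bi + bd,
  ∂bef = ef − bf + be.
As a 15×8 matrix over Z this has rank 7, with invariant factors (1,1,1,1,1,1,1).

Computing H_k = (kernel of ∂_k) / (image of ∂_{k+1}):

  H_0: rank C_0 − rank ∂_1 = 9 − 7 = 2, and the invariant factors of ∂_1 are all 1, so H_0 ≅ Z^2.
  H_1: rank ker ∂_1 − rank ∂_2 = (15 − 7) − 7 = 1, and the invariant factors of ∂_2 are all 1, so H_1 ≅ Z.
  H_2: rank ker ∂_2 − rank ∂_3 = (8 − 7) − 0 = 1, and there is no ∂_3, so H_2 ≅ Z.

(K is a triangulation of the disjoint union of the 2-sphere S^2 and the circle S^1.)

H_0 ≅ Z^2,  H_1 ≅ Z,  H_2 ≅ Z.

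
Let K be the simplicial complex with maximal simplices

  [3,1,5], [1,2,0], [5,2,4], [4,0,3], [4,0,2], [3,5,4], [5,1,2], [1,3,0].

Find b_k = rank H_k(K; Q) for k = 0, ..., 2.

Order the vertices as 0 < 1 < 2 < 3 < 4 < 5. Listing each simplex with vertices in this order, K has dimension 2 with simplices:

  0-simplices (6): [0], [1], [2], [3], [4], [5]
  1-simplices (12): [0,1], [0,2], [0,3], [0,4], [1,2], [1,3], [1,5], [2,4], [2,5], [3,4], [3,5], [4,5]
  2-simplices (8): [0,1,2], [0,1,3], [0,2,4], [0,3,4], [1,2,5], [1,3,5], [2,4,5], [3,4,5]

giving chain groups C_0 ≅ Z^6, C_1 ≅ Z^12, C_2 ≅ Z^8.

∂_1: C_1 → C_0 is given by ∂[p,q] = [q] − [p]. For instance
  ∂[2,5] = [5] − [2].
The 6×12 boundary matrix has rank 5 and Smith normal form diag(1,1,1,1,1).

Boundary ∂_2: C_2 → C_1 acts by ∂[p,q,r] = [q,r] − [p,r] + [p,q]. For instance
  ∂[0,1,3] = [1,3] − [0,3] + [0,1],
  ∂[1,2,5] = [2,5] − [1,5] + [1,2].
As a 12×8 matrix over Z this has rank 7, with invariant factors (1,1,1,1,1,1,1).

Now H_k = ker ∂_k / im ∂_{k+1}, so:

  H_0: rank C_0 − rank ∂_1 = 6 − 5 = 1, and the invariant factors of ∂_1 are all 1, so H_0 = Z.
  H_1: rank ker ∂_1 − rank ∂_2 = (12 − 5) − 7 = 0, and the invariant factors of ∂_2 are all 1, so H_1 = 0.
  H_2: rank ker ∂_2 − rank ∂_3 = (8 − 7) − 0 = 1, and there is no ∂_3, so H_2 = Z.

(K is a triangulation of the 2-sphere S^2.)

Hence the Betti numbers are b_0 = 1, b_1 = 0, b_2 = 1.

b_0 = 1, b_1 = 0, b_2 = 1.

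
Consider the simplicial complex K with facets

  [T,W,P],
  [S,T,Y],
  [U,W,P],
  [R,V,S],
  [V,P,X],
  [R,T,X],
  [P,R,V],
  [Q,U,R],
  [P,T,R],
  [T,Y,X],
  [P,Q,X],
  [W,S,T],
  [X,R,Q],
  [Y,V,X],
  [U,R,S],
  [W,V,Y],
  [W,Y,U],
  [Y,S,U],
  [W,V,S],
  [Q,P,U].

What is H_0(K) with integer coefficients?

Take the total order P < Q < R < S < T < U < V < W < X < Y on the vertex set. Then K (dimension 2) consists of the simplices:

  0-simplices (10): P, Q, R, S, T, U, V, W, X, Y
  1-simplices (30): PQ, PR, PT, PU, PV, PW, PX, QR, QU, QX, RS, RT, RU, RV, RX, ST, SU, SV, SW, SY, TW, TX, TY, UW, UY, VW, VX, VY, WY, XY
  2-simplices (20): PQU, PQX, PRT, PRV, PTW, PUW, PVX, QRU, QRX, RSU, RSV, RTX, STW, STY, SUY, SVW, TXY, UWY, VWY, VXY

giving chain groups C_0 ≅ Z^10, C_1 ≅ Z^30, C_2 ≅ Z^20.

Boundary ∂_1: C_1 → C_0 maps an edge to its endpoints' difference, ∂[p,q] = q − p. For instance
  ∂SY = Y − S.
The resulting 10×30 matrix has rank 9, and its Smith normal form has invariant factors (1,1,1,1,1,1,1,1,1).

The boundary map ∂_2: C_2 → C_1 acts by ∂[p,q,r] = [q,r] − [p,r] + [p,q]. For instance
  ∂PVX = VX − PX + PV,
  ∂PUW = UW − PW + PU.
As a 30×20 matrix over Z this has rank 20, with invariant factors (1,1,1,1,1,1,1,1,1,1,1,1,1,1,1,1,1,1,1,2).

Now H_k = ker ∂_k / im ∂_{k+1}, so:

  H_0: rank C_0 − rank ∂_1 = 10 − 9 = 1, and the invariant factors of ∂_1 are all 1, so H_0 ≅ Z.

H_0 = Z.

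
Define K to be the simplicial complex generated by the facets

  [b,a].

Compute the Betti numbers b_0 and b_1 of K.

b_0 = 1, b_1 = 0.

Take the total order a < b on the vertex set. Then K (dimension 1) consists of the simplices:

  0-simplices (2): a, b
  1-simplices (1): ab

so the chain groups are C_0 ≅ Z^2, C_1 ≅ Z^1.

The boundary map ∂_1: C_1 → C_0 is given by ∂[p,q] = [q] − [p]. For instance
  ∂ab = b − a.
The resulting 2×1 matrix has rank 1, and its Smith normal form has invariant factors (1).

Computing H_k = (kernel of ∂_k) / (image of ∂_{k+1}):

  H_0: rank C_0 − rank ∂_1 = 2 − 1 = 1, and the invariant factors of ∂_1 are all 1, so H_0 = Z.
  H_1: rank ker ∂_1 − rank ∂_2 = (1 − 1) − 0 = 0, and there is no ∂_2, so H_1 = 0.

(K is a triangulation of the 1-simplex.)

Hence the Betti numbers are b_0 = 1, b_1 = 0.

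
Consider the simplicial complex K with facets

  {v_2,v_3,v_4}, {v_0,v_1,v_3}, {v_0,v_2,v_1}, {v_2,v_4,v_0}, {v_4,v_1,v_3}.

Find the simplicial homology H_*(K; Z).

We work with the vertex ordering v_0 < v_1 < v_2 < v_3 < v_4. The simplices of K, each written with vertices in increasing order, are:

  0-simplices (5): [v_0], [v_1], [v_2], [v_3], [v_4]
  1-simplices (10): [v_0,v_1], [v_0,v_2], [v_0,v_3], [v_0,v_4], [v_1,v_2], [v_1,v_3], [v_1,v_4], [v_2,v_3], [v_2,v_4], [v_3,v_4]
  2-simplices (5): [v_0,v_1,v_2], [v_0,v_1,v_3], [v_0,v_2,v_4], [v_1,v_3,v_4], [v_2,v_3,v_4]

so the chain groups are C_0 ≅ Z^5, C_1 ≅ Z^10, C_2 ≅ Z^5.

Boundary ∂_1: C_1 → C_0 sends each edge [p,q] (with p < q) to q − p.
The resulting 5×10 matrix has rank 4, and its Smith normal form has invariant factors (1,1,1,1).

∂_2: C_2 → C_1 sends each 2-simplex [p,q,r] to [q,r] − [p,r] + [p,q]. For instance
  ∂[v_0,v_2,v_4] = [v_2,v_4] − [v_0,v_4] + [v_0,v_2],
  ∂[v_0,v_1,v_3] = [v_1,v_3] − [v_0,v_3] + [v_0,v_1].
The resulting 10×5 matrix has rank 5, and its Smith normal form has invariant factors (1,1,1,1,1).

Reading off H_k = ker ∂_k / im ∂_{k+1}:

  H_0: rank C_0 − rank ∂_1 = 5 − 4 = 1, and the invariant factors of ∂_1 are all 1, so H_0 = Z.
  H_1: rank ker ∂_1 − rank ∂_2 = (10 − 4) − 5 = 1, and the invariant factors of ∂_2 are all 1, so H_1 = Z.
  H_2: rank ker ∂_2 − rank ∂_3 = (5 − 5) − 0 = 0, and there is no ∂_3, so H_2 = 0.

As a check, the Euler characteristic is 5 − 10 + 5 = 0, which agrees with 1 − 1 + 0 = 0.

H_0 = Z,  H_1 = Z,  H_2 = 0.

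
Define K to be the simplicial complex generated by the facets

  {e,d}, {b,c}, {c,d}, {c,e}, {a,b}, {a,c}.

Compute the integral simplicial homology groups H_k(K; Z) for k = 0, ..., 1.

H_0 = Z,  H_1 = Z^2.

Order the vertices as a < b < c < d < e. Listing each simplex with vertices in this order, K has dimension 1 with simplices:

  0-simplices (5): a, b, c, d, e
  1-simplices (6): ab, ac, bc, cd, ce, de

giving chain groups C_0 ≅ Z^5, C_1 ≅ Z^6.

Boundary ∂_1: C_1 → C_0 sends each edge [p,q] (with p < q) to q − p. For instance
  ∂ac = c − a.
As a 5×6 matrix over Z this has rank 4, with invariant factors (1,1,1,1).

From H_k ≅ ker(∂_k) / im(∂_{k+1}) we obtain:

  H_0: rank C_0 − rank ∂_1 = 5 − 4 = 1, and the invariant factors of ∂_1 are all 1, so H_0 ≅ Z.
  H_1: rank ker ∂_1 − rank ∂_2 = (6 − 4) − 0 = 2, and there is no ∂_2, so H_1 ≅ Z^2.

(K is a triangulation of a wedge of 2 circles.)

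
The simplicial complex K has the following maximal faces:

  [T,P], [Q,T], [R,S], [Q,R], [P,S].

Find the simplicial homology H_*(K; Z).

K has 5 vertices, 5 edges.
rank ∂_0 = 0, rank ∂_1 = 4 ⇒ b_0 = 5 − 0 − 4 = 1; all invariant factors of ∂_1 are 1 so no torsion. So H_0 = Z.
rank ∂_1 = 4, rank ∂_2 = 0 ⇒ b_1 = 5 − 4 − 0 = 1. So H_1 = Z.

H_0 = Z,  H_1 = Z.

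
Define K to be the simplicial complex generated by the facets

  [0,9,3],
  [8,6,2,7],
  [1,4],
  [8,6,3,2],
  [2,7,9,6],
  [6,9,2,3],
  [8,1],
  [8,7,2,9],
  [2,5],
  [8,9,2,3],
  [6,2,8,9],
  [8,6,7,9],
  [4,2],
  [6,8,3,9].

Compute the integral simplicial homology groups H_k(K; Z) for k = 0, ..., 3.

Order the vertices as 0 < 1 < 2 < 3 < 4 < 5 < 6 < 7 < 8 < 9. Listing each simplex with vertices in this order, K has dimension 3 with simplices:

  0-simplices (10): [0], [1], [2], [3], [4], [5], [6], [7], [8], [9]
  1-simplices (20): [0,3], [0,9], [1,4], [1,8], [2,3], [2,4], [2,5], [2,6], [2,7], [2,8], [2,9], [3,6], [3,8], [3,9], [6,7], [6,8], [6,9], [7,8], [7,9], [8,9]
  2-simplices (17): [0,3,9], [2,3,6], [2,3,8], [2,3,9], [2,6,7], [2,6,8], [2,6,9], [2,7,8], [2,7,9], [2,8,9], [3,6,8], [3,6,9], [3,8,9], [6,7,8], [6,7,9], [6,8,9], [7,8,9]
  3-simplices (9): [2,3,6,8], [2,3,6,9], [2,3,8,9], [2,6,7,8], [2,6,7,9], [2,6,8,9], [2,7,8,9], [3,6,8,9], [6,7,8,9]

Hence C_0 ≅ Z^10, C_1 ≅ Z^20, C_2 ≅ Z^17, C_3 ≅ Z^9.

The boundary map ∂_1: C_1 → C_0 sends each edge [p,q] (with p < q) to q − p. For instance
  ∂[2,7] = [7] − [2].
The resulting 10×20 matrix has rank 9, and its Smith normal form has invariant factors (1,1,1,1,1,1,1,1,1).

∂_2: C_2 → C_1 sends each 2-simplex [p,q,r] to [q,r] − [p,r] + [p,q]. For instance
  ∂[2,7,9] = [7,9] − [2,9] + [2,7],
  ∂[2,3,9] = [3,9] − [2,9] + [2,3].
The resulting 20×17 matrix has rank 10, and its Smith normal form has invariant factors (1,1,1,1,1,1,1,1,1,1).

∂_3: C_3 → C_2 sends each 3-simplex σ to the alternating sum Σ_i (−1)^i (σ with its i-th vertex removed). For instance
  ∂[2,3,6,9] = [3,6,9] − [2,6,9] + [2,3,9] − [2,3,6],
  ∂[2,6,8,9] = [6,8,9] − [2,8,9] + [2,6,9] − [2,6,8].
This gives a 17×9 integer matrix of rank 7; reducing to Smith normal form yields diagonal entries (1,1,1,1,1,1,1).

Now H_k = ker ∂_k / im ∂_{k+1}, so:

  H_0: rank C_0 − rank ∂_1 = 10 − 9 = 1, and the invariant factors of ∂_1 are all 1, so H_0 = Z.
  H_1: rank ker ∂_1 − rank ∂_2 = (20 − 9) − 10 = 1, and the invariant factors of ∂_2 are all 1, so H_1 = Z.
  H_2: rank ker ∂_2 − rank ∂_3 = (17 − 10) − 7 = 0, and the invariant factors of ∂_3 are all 1, so H_2 = 0.
  H_3: rank ker ∂_3 − rank ∂_4 = (9 − 7) − 0 = 2, and there is no ∂_4, so H_3 = Z^2.

As a check, the Euler characteristic is 10 − 20 + 17 − 9 = -2, which agrees with 1 − 1 + 0 − 2 = -2.

H_0 ≅ Z,  H_1 ≅ Z,  H_2 = 0,  H_3 ≅ Z^2.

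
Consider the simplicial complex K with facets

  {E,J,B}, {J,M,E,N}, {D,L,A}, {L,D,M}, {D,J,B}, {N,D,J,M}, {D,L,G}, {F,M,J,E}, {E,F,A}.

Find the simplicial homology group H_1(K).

H_1 ≅ Z.

Take the total order A < B < D < E < F < G < J < L < M < N on the vertex set. Then K (dimension 3) consists of the simplices:

  0-simplices (10): A, B, D, E, F, G, J, L, M, N
  1-simplices (23): AD, AE, AF, AL, BD, BE, BJ, DG, DJ, DL, DM, DN, EF, EJ, EM, EN, FJ, FM, GL, JM, JN, LM, MN
  2-simplices (16): ADL, AEF, BDJ, BEJ, DGL, DJM, DJN, DLM, DMN, EFJ, EFM, EJM, EJN, EMN, FJM, JMN
  3-simplices (3): DJMN, EFJM, EJMN

Hence C_0 ≅ Z^10, C_1 ≅ Z^23, C_2 ≅ Z^16, C_3 ≅ Z^3.

The boundary map ∂_1: C_1 → C_0 sends each edge [p,q] (with p < q) to q − p. For instance
  ∂EN = N − E.
The 10×23 boundary matrix has rank 9 and Smith normal form diag(1,1,1,1,1,1,1,1,1).

∂_2: C_2 → C_1 maps a triangle to the signed sum of its edges. For instance
  ∂DGL = GL − DL + DG,
  ∂AEF = EF − AF + AE.
As a 23×16 matrix over Z this has rank 13, with invariant factors (1,1,1,1,1,1,1,1,1,1,1,1,1).

The boundary map ∂_3: C_3 → C_2 sends each 3-simplex σ to the alternating sum Σ_i (−1)^i (σ with its i-th vertex removed). For instance
  ∂DJMN = JMN − DMN + DJN − DJM,
  ∂EFJM = FJM − EJM + EFM − EFJ.
The resulting 16×3 matrix has rank 3, and its Smith normal form has invariant factors (1,1,1).

Computing H_k = (kernel of ∂_k) / (image of ∂_{k+1}):

  H_1: rank ker ∂_1 − rank ∂_2 = (23 − 9) − 13 = 1, and the invariant factors of ∂_2 are all 1, so H_1 ≅ Z.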